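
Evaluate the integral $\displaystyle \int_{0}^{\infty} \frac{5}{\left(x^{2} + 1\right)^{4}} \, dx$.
$\frac{25 \pi}{32}$

Begin with the known result
$$J(a) = \int_{0}^{\infty} \frac{5}{a^{2} + x^{2}} \, dx = \frac{5 \pi}{2 a}.$$

Differentiating under the integral sign with respect to $a$,
$$\frac{dJ}{da} = \int_{0}^{\infty} - \frac{10 a}{\left(a^{2} + x^{2}\right)^{2}} \, dx = - \frac{5 \pi}{2 a^{2}},$$
so $\int_{0}^{\infty} \frac{5}{\left(a^{2} + x^{2}\right)^{2}} \, dx = \frac{5 \pi}{4 a^{3}}$.

Repeating — each differentiation of $1/(x^2+a^2)^j$ produces $-2ja/(x^2+a^2)^{j+1}$ — and dividing through by $-2ja$ at each step yields, after $3$ differentiations in total,
$$\int_{0}^{\infty} \frac{5}{\left(a^{2} + x^{2}\right)^{4}} \, dx = \frac{25 \pi}{32 a^{7}}.$$

Setting $a = 1$:
$$I = \frac{25 \pi}{32}.$$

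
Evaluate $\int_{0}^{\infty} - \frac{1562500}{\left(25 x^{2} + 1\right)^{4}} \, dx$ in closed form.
$- \frac{390625 \pi}{8}$

Start from the standard arctangent integral
$$J(a) = \int_{0}^{\infty} - \frac{4}{a^{2} + x^{2}} \, dx = - \frac{2 \pi}{a}.$$

Differentiating under the integral sign with respect to $a$,
$$\frac{dJ}{da} = \int_{0}^{\infty} \frac{8 a}{\left(a^{2} + x^{2}\right)^{2}} \, dx = \frac{2 \pi}{a^{2}},$$
so $\int_{0}^{\infty} - \frac{4}{\left(a^{2} + x^{2}\right)^{2}} \, dx = - \frac{\pi}{a^{3}}$.

Repeating — each differentiation of $1/(x^2+a^2)^j$ produces $-2ja/(x^2+a^2)^{j+1}$ — and dividing through by $-2ja$ at each step yields, after $3$ differentiations in total,
$$\int_{0}^{\infty} - \frac{4}{\left(a^{2} + x^{2}\right)^{4}} \, dx = - \frac{5 \pi}{8 a^{7}}.$$

Setting $a = \frac{1}{5}$:
$$I = - \frac{390625 \pi}{8}.$$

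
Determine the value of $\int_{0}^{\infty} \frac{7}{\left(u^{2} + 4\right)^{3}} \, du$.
$\frac{21 \pi}{512}$

Start from the standard arctangent integral
$$J(a) = \int_{0}^{\infty} \frac{7}{a^{2} + u^{2}} \, du = \frac{7 \pi}{2 a}.$$

Differentiating under the integral sign with respect to $a$,
$$\frac{dJ}{da} = \int_{0}^{\infty} - \frac{14 a}{\left(a^{2} + u^{2}\right)^{2}} \, du = - \frac{7 \pi}{2 a^{2}},$$
so $\int_{0}^{\infty} \frac{7}{\left(a^{2} + u^{2}\right)^{2}} \, du = \frac{7 \pi}{4 a^{3}}$.

Repeating — each differentiation of $1/(u^2+a^2)^j$ produces $-2ja/(u^2+a^2)^{j+1}$ — and dividing through by $-2ja$ at each step yields, after $2$ differentiations in total,
$$\int_{0}^{\infty} \frac{7}{\left(a^{2} + u^{2}\right)^{3}} \, du = \frac{21 \pi}{16 a^{5}}.$$

Setting $a = 2$:
$$I = \frac{21 \pi}{512}.$$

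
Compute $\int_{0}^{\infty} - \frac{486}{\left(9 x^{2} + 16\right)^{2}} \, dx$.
$- \frac{81 \pi}{128}$

Begin with the known result
$$J(a) = \int_{0}^{\infty} - \frac{6}{a^{2} + x^{2}} \, dx = - \frac{3 \pi}{a}.$$

Differentiating under the integral sign with respect to $a$,
$$\frac{dJ}{da} = \int_{0}^{\infty} \frac{12 a}{\left(a^{2} + x^{2}\right)^{2}} \, dx = \frac{3 \pi}{a^{2}},$$
so $\int_{0}^{\infty} - \frac{6}{\left(a^{2} + x^{2}\right)^{2}} \, dx = - \frac{3 \pi}{2 a^{3}}$.

Setting $a = \frac{4}{3}$:
$$I = - \frac{81 \pi}{128}.$$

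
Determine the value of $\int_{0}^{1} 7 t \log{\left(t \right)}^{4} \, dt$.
$\frac{21}{4}$

Consider the simpler parametrised integral
$$J(a) = \int_{0}^{1} 7 t^{a} \, dt = \frac{7}{a + 1}.$$

Differentiating under the integral sign brings down a factor of $\ln t$:
$$\frac{dJ}{da} = \int_{0}^{1} 7 t^{a} \log{\left(t \right)} \, dt = - \frac{7}{\left(a + 1\right)^{2}}.$$

Repeating $4$ times in total — each differentiation brings down another $\ln t$ — gives
$$\frac{d^{4}J}{da^{4}} = \int_{0}^{1} 7 t^{a} \log{\left(t \right)}^{4} \, dt = \frac{168}{\left(a + 1\right)^{5}},$$
and the integrand here is exactly the target integrand, so $I = \frac{168}{\left(a + 1\right)^{5}}$.

Setting $a = 1$:
$$I = \frac{21}{4}.$$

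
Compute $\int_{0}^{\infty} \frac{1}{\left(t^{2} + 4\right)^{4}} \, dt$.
$\frac{5 \pi}{4096}$

Recall the elementary integral
$$J(a) = \int_{0}^{\infty} \frac{1}{a^{2} + t^{2}} \, dt = \frac{\pi}{2 a}.$$

Differentiating under the integral sign with respect to $a$,
$$\frac{dJ}{da} = \int_{0}^{\infty} - \frac{2 a}{\left(a^{2} + t^{2}\right)^{2}} \, dt = - \frac{\pi}{2 a^{2}},$$
so $\int_{0}^{\infty} \frac{1}{\left(a^{2} + t^{2}\right)^{2}} \, dt = \frac{\pi}{4 a^{3}}$.

Repeating — each differentiation of $1/(t^2+a^2)^j$ produces $-2ja/(t^2+a^2)^{j+1}$ — and dividing through by $-2ja$ at each step yields, after $3$ differentiations in total,
$$\int_{0}^{\infty} \frac{1}{\left(a^{2} + t^{2}\right)^{4}} \, dt = \frac{5 \pi}{32 a^{7}}.$$

Setting $a = 2$:
$$I = \frac{5 \pi}{4096}.$$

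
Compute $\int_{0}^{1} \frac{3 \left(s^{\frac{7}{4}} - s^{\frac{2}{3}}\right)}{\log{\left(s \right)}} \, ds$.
$\log{\left(\frac{35937}{8000} \right)}$

Introduce a parameter $a$ in the exponent: let $I(a) = \int_{0}^{1} \frac{3 \left(- s^{\frac{2}{3}} + s^{a}\right)}{\log{\left(s \right)}} \, ds$.

Since $\dfrac{\partial}{\partial a}\,s^{a} = s^{a} \ln s$, the $\ln s$ in the denominator cancels and
$$\frac{dI}{da} = \int_{0}^{1} 3 s^{a} \, ds = 3 \left[\frac{s^{a+1}}{a+1}\right]_0^1 = \frac{3}{a + 1}.$$

Integrating with respect to $a$ gives $I(a) = \log{\left(\frac{27 \left(a + 1\right)^{3}}{125} \right)} + C$.

At $a = \frac{2}{3}$ the integrand is identically $0$, so $I(\frac{2}{3}) = 0$. The closed form gives $0$, hence $C = 0$.

Setting $a = \frac{7}{4}$:
$$I = \log{\left(\frac{35937}{8000} \right)}.$$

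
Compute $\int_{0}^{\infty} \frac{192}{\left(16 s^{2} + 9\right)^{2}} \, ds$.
$\frac{4 \pi}{9}$

Begin with the known result
$$J(a) = \int_{0}^{\infty} \frac{3}{4 \left(a^{2} + s^{2}\right)} \, ds = \frac{3 \pi}{8 a}.$$

Differentiating under the integral sign with respect to $a$,
$$\frac{dJ}{da} = \int_{0}^{\infty} - \frac{3 a}{2 \left(a^{2} + s^{2}\right)^{2}} \, ds = - \frac{3 \pi}{8 a^{2}},$$
so $\int_{0}^{\infty} \frac{3}{4 \left(a^{2} + s^{2}\right)^{2}} \, ds = \frac{3 \pi}{16 a^{3}}$.

Setting $a = \frac{3}{4}$:
$$I = \frac{4 \pi}{9}.$$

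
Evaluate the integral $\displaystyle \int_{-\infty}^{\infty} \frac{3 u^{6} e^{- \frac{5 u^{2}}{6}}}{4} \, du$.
$\frac{243 \sqrt{30} \sqrt{\pi}}{500}$

Consider the simpler parametrised integral
$$J(a) = \int_{-\infty}^{\infty} \frac{3 e^{- a u^{2}}}{4} \, du = \frac{3 \sqrt{\pi}}{4 \sqrt{a}}.$$

Differentiating under the integral sign brings down a factor of $(-u^2)$:
$$\frac{dJ}{da} = \int_{-\infty}^{\infty} - \frac{3 u^{2} e^{- a u^{2}}}{4} \, du = - \frac{3 \sqrt{\pi}}{8 a^{\frac{3}{2}}}.$$

Repeating $3$ times in total — each differentiation brings down another $(-u^2)$ — gives
$$\frac{d^{3}J}{da^{3}} = \int_{-\infty}^{\infty} - \frac{3 u^{6} e^{- a u^{2}}}{4} \, du = - \frac{45 \sqrt{\pi}}{32 a^{\frac{7}{2}}},$$
and the integrand here is $(-1)^{3}$ times the target integrand, so $I = (-1)^{3}\,\frac{d^{3}J}{da^{3}} = \frac{45 \sqrt{\pi}}{32 a^{\frac{7}{2}}}$.

Setting $a = \frac{5}{6}$:
$$I = \frac{243 \sqrt{30} \sqrt{\pi}}{500}.$$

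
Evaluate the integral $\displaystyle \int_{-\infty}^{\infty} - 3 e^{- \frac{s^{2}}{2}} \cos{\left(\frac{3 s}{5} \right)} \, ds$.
$- \frac{3 \sqrt{2} \sqrt{\pi}}{e^{\frac{9}{50}}}$

Treat the cosine frequency as a parameter and define $I(b) = \int_{-\infty}^{\infty} - 3 e^{- \frac{s^{2}}{2}} \cos{\left(b s \right)} \, ds$.

Differentiating under the integral sign,
$$I'(b) = \int_{-\infty}^{\infty} 3 s e^{- \frac{s^{2}}{2}} \sin{\left(b s \right)} \, ds.$$

Integrate $\int_{-\infty}^{\infty} s \sin(b s)\, e^{- \frac{s^{2}}{2}}\, ds$ by parts with $u = \sin(b s)$ and $dv = s\, e^{- \frac{s^{2}}{2}}\, ds$, giving $v = - e^{- \frac{s^{2}}{2}}$. The boundary term vanishes and
$$\int_{-\infty}^{\infty} s \sin(b s)\, e^{- \frac{s^{2}}{2}}\, ds = b \int_{-\infty}^{\infty} \cos(b s)\, e^{- \frac{s^{2}}{2}}\, ds,$$
so $I'(b) = - b\, I(b)$.

This is a separable first-order ODE; solving with the initial condition $I(0) = \int_{-\infty}^{\infty} - 3 e^{- \frac{s^{2}}{2}}\,ds = - 3 \sqrt{2} \sqrt{\pi}$ gives
$$I(b) = - 3 \sqrt{2} \sqrt{\pi} e^{- \frac{b^{2}}{2}}.$$

Setting $b = \frac{3}{5}$:
$$I = - \frac{3 \sqrt{2} \sqrt{\pi}}{e^{\frac{9}{50}}}.$$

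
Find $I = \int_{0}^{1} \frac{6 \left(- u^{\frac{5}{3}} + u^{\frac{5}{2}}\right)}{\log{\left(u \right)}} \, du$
$- \log{\left(\frac{16777216}{85766121} \right)}$

Consider the one-parameter family: let $I(a) = \int_{0}^{1} \frac{6 \left(u^{\frac{5}{2}} - u^{a}\right)}{\log{\left(u \right)}} \, du$.

Since $\dfrac{\partial}{\partial a}\,u^{a} = u^{a} \ln u$, the $\ln u$ in the denominator cancels and
$$\frac{dI}{da} = \int_{0}^{1} -6 u^{a} \, du = -6 \left[\frac{u^{a+1}}{a+1}\right]_0^1 = - \frac{6}{a + 1}.$$

Integrating with respect to $a$ gives $I(a) = - \log{\left(\frac{64 \left(a + 1\right)^{6}}{117649} \right)} + C$.

At $a = \frac{5}{2}$ the integrand is identically $0$, so $I(\frac{5}{2}) = 0$. The closed form gives $0$, hence $C = 0$.

Setting $a = \frac{5}{3}$:
$$I = - \log{\left(\frac{16777216}{85766121} \right)}.$$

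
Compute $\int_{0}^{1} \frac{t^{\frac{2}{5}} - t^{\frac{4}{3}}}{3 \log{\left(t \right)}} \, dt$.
$- \frac{\log{\left(5 \right)}}{3} + \frac{\log{\left(3 \right)}}{3}$

Introduce a parameter $a$ in the exponent: let $I(a) = \int_{0}^{1} \frac{- t^{\frac{4}{3}} + t^{a}}{3 \log{\left(t \right)}} \, dt$.

Since $\dfrac{\partial}{\partial a}\,t^{a} = t^{a} \ln t$, the $\ln t$ in the denominator cancels and
$$\frac{dI}{da} = \int_{0}^{1} \frac{1}{3} t^{a} \, dt = \frac{1}{3} \left[\frac{t^{a+1}}{a+1}\right]_0^1 = \frac{1}{3 \left(a + 1\right)}.$$

Integrating with respect to $a$ gives $I(a) = \frac{\log{\left(a + 1 \right)}}{3} - \frac{\log{\left(7 \right)}}{3} + \frac{\log{\left(3 \right)}}{3} + C$.

At $a = \frac{4}{3}$ the integrand is identically $0$, so $I(\frac{4}{3}) = 0$. The closed form gives $0$, hence $C = 0$.

Setting $a = \frac{2}{5}$:
$$I = - \frac{\log{\left(5 \right)}}{3} + \frac{\log{\left(3 \right)}}{3}.$$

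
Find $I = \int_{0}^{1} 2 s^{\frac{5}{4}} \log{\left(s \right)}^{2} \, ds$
$\frac{256}{729}$

Begin with the known integral
$$J(a) = \int_{0}^{1} 2 s^{a} \, ds = \frac{2}{a + 1}.$$

Differentiating under the integral sign brings down a factor of $\ln s$:
$$\frac{dJ}{da} = \int_{0}^{1} 2 s^{a} \log{\left(s \right)} \, ds = - \frac{2}{\left(a + 1\right)^{2}}.$$

Repeating twice in total — each differentiation brings down another $\ln s$ — gives
$$\frac{d^{2}J}{da^{2}} = \int_{0}^{1} 2 s^{a} \log{\left(s \right)}^{2} \, ds = \frac{4}{\left(a + 1\right)^{3}},$$
and the integrand here is exactly the target integrand, so $I = \frac{4}{\left(a + 1\right)^{3}}$.

Setting $a = \frac{5}{4}$:
$$I = \frac{256}{729}.$$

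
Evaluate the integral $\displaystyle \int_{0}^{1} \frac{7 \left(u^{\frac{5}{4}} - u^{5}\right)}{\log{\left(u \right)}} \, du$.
$- \log{\left(\frac{2097152}{2187} \right)}$

Consider the one-parameter family: let $I(a) = \int_{0}^{1} \frac{7 \left(u^{\frac{5}{4}} - u^{a}\right)}{\log{\left(u \right)}} \, du$.

Since $\dfrac{\partial}{\partial a}\,u^{a} = u^{a} \ln u$, the $\ln u$ in the denominator cancels and
$$\frac{dI}{da} = \int_{0}^{1} -7 u^{a} \, du = -7 \left[\frac{u^{a+1}}{a+1}\right]_0^1 = - \frac{7}{a + 1}.$$

Integrating with respect to $a$ gives $I(a) = - \log{\left(\frac{16384 \left(a + 1\right)^{7}}{4782969} \right)} + C$.

At $a = \frac{5}{4}$ the integrand is identically $0$, so $I(\frac{5}{4}) = 0$. The closed form gives $0$, hence $C = 0$.

Setting $a = 5$:
$$I = - \log{\left(\frac{2097152}{2187} \right)}.$$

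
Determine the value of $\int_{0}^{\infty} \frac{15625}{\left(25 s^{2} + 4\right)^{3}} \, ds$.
$\frac{9375 \pi}{512}$

Recall the elementary integral
$$J(a) = \int_{0}^{\infty} \frac{1}{a^{2} + s^{2}} \, ds = \frac{\pi}{2 a}.$$

Differentiating under the integral sign with respect to $a$,
$$\frac{dJ}{da} = \int_{0}^{\infty} - \frac{2 a}{\left(a^{2} + s^{2}\right)^{2}} \, ds = - \frac{\pi}{2 a^{2}},$$
so $\int_{0}^{\infty} \frac{1}{\left(a^{2} + s^{2}\right)^{2}} \, ds = \frac{\pi}{4 a^{3}}$.

Repeating — each differentiation of $1/(s^2+a^2)^j$ produces $-2ja/(s^2+a^2)^{j+1}$ — and dividing through by $-2ja$ at each step yields, after $2$ differentiations in total,
$$\int_{0}^{\infty} \frac{1}{\left(a^{2} + s^{2}\right)^{3}} \, ds = \frac{3 \pi}{16 a^{5}}.$$

Setting $a = \frac{2}{5}$:
$$I = \frac{9375 \pi}{512}.$$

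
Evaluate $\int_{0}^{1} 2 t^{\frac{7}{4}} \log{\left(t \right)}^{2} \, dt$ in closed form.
$\frac{256}{1331}$

Start from the elementary integral
$$J(a) = \int_{0}^{1} 2 t^{a} \, dt = \frac{2}{a + 1}.$$

Differentiating under the integral sign brings down a factor of $\ln t$:
$$\frac{dJ}{da} = \int_{0}^{1} 2 t^{a} \log{\left(t \right)} \, dt = - \frac{2}{\left(a + 1\right)^{2}}.$$

Repeating twice in total — each differentiation brings down another $\ln t$ — gives
$$\frac{d^{2}J}{da^{2}} = \int_{0}^{1} 2 t^{a} \log{\left(t \right)}^{2} \, dt = \frac{4}{\left(a + 1\right)^{3}},$$
and the integrand here is exactly the target integrand, so $I = \frac{4}{\left(a + 1\right)^{3}}$.

Setting $a = \frac{7}{4}$:
$$I = \frac{256}{1331}.$$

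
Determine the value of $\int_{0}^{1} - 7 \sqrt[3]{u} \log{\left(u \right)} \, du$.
$\frac{63}{16}$

Start from the elementary integral
$$J(a) = \int_{0}^{1} - 7 u^{a} \, du = - \frac{7}{a + 1}.$$

Differentiating under the integral sign brings down a factor of $\ln u$:
$$\frac{dJ}{da} = \int_{0}^{1} - 7 u^{a} \log{\left(u \right)} \, du = \frac{7}{\left(a + 1\right)^{2}}.$$

The integral on the left is $I$, so $I = \frac{7}{\left(a + 1\right)^{2}}$.

Setting $a = \frac{1}{3}$:
$$I = \frac{63}{16}.$$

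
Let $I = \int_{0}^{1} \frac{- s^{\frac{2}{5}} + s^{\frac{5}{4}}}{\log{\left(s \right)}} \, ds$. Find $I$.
$\log{\left(\frac{45}{28} \right)}$

Introduce a parameter $a$ in the exponent: let $I(a) = \int_{0}^{1} \frac{- s^{\frac{2}{5}} + s^{a}}{\log{\left(s \right)}} \, ds$.

Since $\dfrac{\partial}{\partial a}\,s^{a} = s^{a} \ln s$, the $\ln s$ in the denominator cancels and
$$\frac{dI}{da} = \int_{0}^{1} s^{a} \, ds = \left[\frac{s^{a+1}}{a+1}\right]_0^1 = \frac{1}{a + 1}.$$

Integrating with respect to $a$ gives $I(a) = \log{\left(\frac{5 a}{7} + \frac{5}{7} \right)} + C$.

At $a = \frac{2}{5}$ the integrand is identically $0$, so $I(\frac{2}{5}) = 0$. The closed form gives $0$, hence $C = 0$.

Setting $a = \frac{5}{4}$:
$$I = \log{\left(\frac{45}{28} \right)}.$$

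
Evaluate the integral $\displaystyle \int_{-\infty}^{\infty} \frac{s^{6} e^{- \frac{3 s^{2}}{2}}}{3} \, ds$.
$\frac{5 \sqrt{6} \sqrt{\pi}}{81}$

Consider the simpler parametrised integral
$$J(a) = \int_{-\infty}^{\infty} \frac{e^{- a s^{2}}}{3} \, ds = \frac{\sqrt{\pi}}{3 \sqrt{a}}.$$

Differentiating under the integral sign brings down a factor of $(-s^2)$:
$$\frac{dJ}{da} = \int_{-\infty}^{\infty} - \frac{s^{2} e^{- a s^{2}}}{3} \, ds = - \frac{\sqrt{\pi}}{6 a^{\frac{3}{2}}}.$$

Repeating $3$ times in total — each differentiation brings down another $(-s^2)$ — gives
$$\frac{d^{3}J}{da^{3}} = \int_{-\infty}^{\infty} - \frac{s^{6} e^{- a s^{2}}}{3} \, ds = - \frac{5 \sqrt{\pi}}{8 a^{\frac{7}{2}}},$$
and the integrand here is $(-1)^{3}$ times the target integrand, so $I = (-1)^{3}\,\frac{d^{3}J}{da^{3}} = \frac{5 \sqrt{\pi}}{8 a^{\frac{7}{2}}}$.

Setting $a = \frac{3}{2}$:
$$I = \frac{5 \sqrt{6} \sqrt{\pi}}{81}.$$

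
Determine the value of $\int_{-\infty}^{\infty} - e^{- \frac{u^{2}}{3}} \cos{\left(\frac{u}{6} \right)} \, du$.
$- \frac{\sqrt{3} \sqrt{\pi}}{e^{\frac{1}{48}}}$

Let $b$ denote the cosine frequency and define $I(b) = \int_{-\infty}^{\infty} - e^{- \frac{u^{2}}{3}} \cos{\left(b u \right)} \, du$.

Differentiating under the integral sign,
$$I'(b) = \int_{-\infty}^{\infty} u e^{- \frac{u^{2}}{3}} \sin{\left(b u \right)} \, du.$$

Integrate $\int_{-\infty}^{\infty} u \sin(b u)\, e^{- \frac{u^{2}}{3}}\, du$ by parts with $w = \sin(b u)$ and $dv = u\, e^{- \frac{u^{2}}{3}}\, du$, giving $v = - \frac{3 e^{- \frac{u^{2}}{3}}}{2}$. The boundary term vanishes and
$$\int_{-\infty}^{\infty} u \sin(b u)\, e^{- \frac{u^{2}}{3}}\, du = \frac{3 b}{2} \int_{-\infty}^{\infty} \cos(b u)\, e^{- \frac{u^{2}}{3}}\, du,$$
so $I'(b) = - \frac{3 b}{2}\, I(b)$.

This is a separable first-order ODE; solving with the initial condition $I(0) = \int_{-\infty}^{\infty} - e^{- \frac{u^{2}}{3}}\,du = - \sqrt{3} \sqrt{\pi}$ gives
$$I(b) = - \sqrt{3} \sqrt{\pi} e^{- \frac{3 b^{2}}{4}}.$$

Setting $b = \frac{1}{6}$:
$$I = - \frac{\sqrt{3} \sqrt{\pi}}{e^{\frac{1}{48}}}.$$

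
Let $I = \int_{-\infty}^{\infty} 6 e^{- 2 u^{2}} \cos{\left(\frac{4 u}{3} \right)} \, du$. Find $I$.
$\frac{3 \sqrt{2} \sqrt{\pi}}{e^{\frac{2}{9}}}$

Let $b$ denote the cosine frequency and define $I(b) = \int_{-\infty}^{\infty} 6 e^{- 2 u^{2}} \cos{\left(b u \right)} \, du$.

Differentiating under the integral sign,
$$I'(b) = \int_{-\infty}^{\infty} - 6 u e^{- 2 u^{2}} \sin{\left(b u \right)} \, du.$$

Integrate $\int_{-\infty}^{\infty} u \sin(b u)\, e^{- 2 u^{2}}\, du$ by parts with $w = \sin(b u)$ and $dv = u\, e^{- 2 u^{2}}\, du$, giving $v = - \frac{e^{- 2 u^{2}}}{4}$. The boundary term vanishes and
$$\int_{-\infty}^{\infty} u \sin(b u)\, e^{- 2 u^{2}}\, du = \frac{b}{4} \int_{-\infty}^{\infty} \cos(b u)\, e^{- 2 u^{2}}\, du,$$
so $I'(b) = - \frac{b}{4}\, I(b)$.

This is a separable first-order ODE; solving with the initial condition $I(0) = \int_{-\infty}^{\infty} 6 e^{- 2 u^{2}}\,du = 3 \sqrt{2} \sqrt{\pi}$ gives
$$I(b) = 3 \sqrt{2} \sqrt{\pi} e^{- \frac{b^{2}}{8}}.$$

Setting $b = \frac{4}{3}$:
$$I = \frac{3 \sqrt{2} \sqrt{\pi}}{e^{\frac{2}{9}}}.$$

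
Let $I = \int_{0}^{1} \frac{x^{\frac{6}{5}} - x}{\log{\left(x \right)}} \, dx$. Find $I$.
$- \log{\left(10 \right)} + \log{\left(11 \right)}$

Consider the one-parameter family: let $I(a) = \int_{0}^{1} \frac{x^{\frac{6}{5}} - x^{a}}{\log{\left(x \right)}} \, dx$.

Since $\dfrac{\partial}{\partial a}\,x^{a} = x^{a} \ln x$, the $\ln x$ in the denominator cancels and
$$\frac{dI}{da} = \int_{0}^{1} -1 x^{a} \, dx = -1 \left[\frac{x^{a+1}}{a+1}\right]_0^1 = - \frac{1}{a + 1}.$$

Integrating with respect to $a$ gives $I(a) = - \log{\left(\frac{5 a}{11} + \frac{5}{11} \right)} + C$.

At $a = \frac{6}{5}$ the integrand is identically $0$, so $I(\frac{6}{5}) = 0$. The closed form gives $0$, hence $C = 0$.

Setting $a = 1$:
$$I = - \log{\left(10 \right)} + \log{\left(11 \right)}.$$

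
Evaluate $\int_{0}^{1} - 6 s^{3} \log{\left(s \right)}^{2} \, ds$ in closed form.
$- \frac{3}{16}$

Consider the simpler parametrised integral
$$J(a) = \int_{0}^{1} - 6 s^{a} \, ds = - \frac{6}{a + 1}.$$

Differentiating under the integral sign brings down a factor of $\ln s$:
$$\frac{dJ}{da} = \int_{0}^{1} - 6 s^{a} \log{\left(s \right)} \, ds = \frac{6}{\left(a + 1\right)^{2}}.$$

Repeating twice in total — each differentiation brings down another $\ln s$ — gives
$$\frac{d^{2}J}{da^{2}} = \int_{0}^{1} - 6 s^{a} \log{\left(s \right)}^{2} \, ds = - \frac{12}{\left(a + 1\right)^{3}},$$
and the integrand here is exactly the target integrand, so $I = - \frac{12}{\left(a + 1\right)^{3}}$.

Setting $a = 3$:
$$I = - \frac{3}{16}.$$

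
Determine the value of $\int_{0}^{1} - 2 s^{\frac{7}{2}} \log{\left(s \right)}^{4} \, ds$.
$- \frac{512}{19683}$

Start from the elementary integral
$$J(a) = \int_{0}^{1} - 2 s^{a} \, ds = - \frac{2}{a + 1}.$$

Differentiating under the integral sign brings down a factor of $\ln s$:
$$\frac{dJ}{da} = \int_{0}^{1} - 2 s^{a} \log{\left(s \right)} \, ds = \frac{2}{\left(a + 1\right)^{2}}.$$

Repeating $4$ times in total — each differentiation brings down another $\ln s$ — gives
$$\frac{d^{4}J}{da^{4}} = \int_{0}^{1} - 2 s^{a} \log{\left(s \right)}^{4} \, ds = - \frac{48}{\left(a + 1\right)^{5}},$$
and the integrand here is exactly the target integrand, so $I = - \frac{48}{\left(a + 1\right)^{5}}$.

Setting $a = \frac{7}{2}$:
$$I = - \frac{512}{19683}.$$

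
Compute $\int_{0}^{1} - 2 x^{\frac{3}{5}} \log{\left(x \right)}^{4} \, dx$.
$- \frac{9375}{2048}$

Consider the simpler parametrised integral
$$J(a) = \int_{0}^{1} - 2 x^{a} \, dx = - \frac{2}{a + 1}.$$

Differentiating under the integral sign brings down a factor of $\ln x$:
$$\frac{dJ}{da} = \int_{0}^{1} - 2 x^{a} \log{\left(x \right)} \, dx = \frac{2}{\left(a + 1\right)^{2}}.$$

Repeating $4$ times in total — each differentiation brings down another $\ln x$ — gives
$$\frac{d^{4}J}{da^{4}} = \int_{0}^{1} - 2 x^{a} \log{\left(x \right)}^{4} \, dx = - \frac{48}{\left(a + 1\right)^{5}},$$
and the integrand here is exactly the target integrand, so $I = - \frac{48}{\left(a + 1\right)^{5}}$.

Setting $a = \frac{3}{5}$:
$$I = - \frac{9375}{2048}.$$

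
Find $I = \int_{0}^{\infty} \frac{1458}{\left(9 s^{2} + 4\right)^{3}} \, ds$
$\frac{729 \pi}{256}$

Start from the standard arctangent integral
$$J(a) = \int_{0}^{\infty} \frac{2}{a^{2} + s^{2}} \, ds = \frac{\pi}{a}.$$

Differentiating under the integral sign with respect to $a$,
$$\frac{dJ}{da} = \int_{0}^{\infty} - \frac{4 a}{\left(a^{2} + s^{2}\right)^{2}} \, ds = - \frac{\pi}{a^{2}},$$
so $\int_{0}^{\infty} \frac{2}{\left(a^{2} + s^{2}\right)^{2}} \, ds = \frac{\pi}{2 a^{3}}$.

Repeating — each differentiation of $1/(s^2+a^2)^j$ produces $-2ja/(s^2+a^2)^{j+1}$ — and dividing through by $-2ja$ at each step yields, after $2$ differentiations in total,
$$\int_{0}^{\infty} \frac{2}{\left(a^{2} + s^{2}\right)^{3}} \, ds = \frac{3 \pi}{8 a^{5}}.$$

Setting $a = \frac{2}{3}$:
$$I = \frac{729 \pi}{256}.$$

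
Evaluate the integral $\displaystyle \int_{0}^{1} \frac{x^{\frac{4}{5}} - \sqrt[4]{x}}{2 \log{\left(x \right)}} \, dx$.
$\log{\left(\frac{6}{5} \right)}$

Consider the one-parameter family: let $I(a) = \int_{0}^{1} \frac{x^{\frac{4}{5}} - x^{a}}{2 \log{\left(x \right)}} \, dx$.

Since $\dfrac{\partial}{\partial a}\,x^{a} = x^{a} \ln x$, the $\ln x$ in the denominator cancels and
$$\frac{dI}{da} = \int_{0}^{1} - \frac{1}{2} x^{a} \, dx = - \frac{1}{2} \left[\frac{x^{a+1}}{a+1}\right]_0^1 = - \frac{1}{2 a + 2}.$$

Integrating with respect to $a$ gives $I(a) = - \frac{\log{\left(a + 1 \right)}}{2} - \frac{\log{\left(5 \right)}}{2} + \log{\left(3 \right)} + C$.

At $a = \frac{4}{5}$ the integrand is identically $0$, so $I(\frac{4}{5}) = 0$. The closed form gives $0$, hence $C = 0$.

Setting $a = \frac{1}{4}$:
$$I = \log{\left(\frac{6}{5} \right)}.$$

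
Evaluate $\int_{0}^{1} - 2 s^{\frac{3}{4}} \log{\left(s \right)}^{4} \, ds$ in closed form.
$- \frac{49152}{16807}$

Begin with the known integral
$$J(a) = \int_{0}^{1} - 2 s^{a} \, ds = - \frac{2}{a + 1}.$$

Differentiating under the integral sign brings down a factor of $\ln s$:
$$\frac{dJ}{da} = \int_{0}^{1} - 2 s^{a} \log{\left(s \right)} \, ds = \frac{2}{\left(a + 1\right)^{2}}.$$

Repeating $4$ times in total — each differentiation brings down another $\ln s$ — gives
$$\frac{d^{4}J}{da^{4}} = \int_{0}^{1} - 2 s^{a} \log{\left(s \right)}^{4} \, ds = - \frac{48}{\left(a + 1\right)^{5}},$$
and the integrand here is exactly the target integrand, so $I = - \frac{48}{\left(a + 1\right)^{5}}$.

Setting $a = \frac{3}{4}$:
$$I = - \frac{49152}{16807}.$$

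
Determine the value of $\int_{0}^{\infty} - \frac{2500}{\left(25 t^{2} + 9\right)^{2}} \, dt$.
$- \frac{125 \pi}{27}$

Recall the elementary integral
$$J(a) = \int_{0}^{\infty} - \frac{4}{a^{2} + t^{2}} \, dt = - \frac{2 \pi}{a}.$$

Differentiating under the integral sign with respect to $a$,
$$\frac{dJ}{da} = \int_{0}^{\infty} \frac{8 a}{\left(a^{2} + t^{2}\right)^{2}} \, dt = \frac{2 \pi}{a^{2}},$$
so $\int_{0}^{\infty} - \frac{4}{\left(a^{2} + t^{2}\right)^{2}} \, dt = - \frac{\pi}{a^{3}}$.

Setting $a = \frac{3}{5}$:
$$I = - \frac{125 \pi}{27}.$$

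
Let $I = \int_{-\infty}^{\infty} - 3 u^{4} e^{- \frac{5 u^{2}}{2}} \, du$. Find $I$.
$- \frac{9 \sqrt{10} \sqrt{\pi}}{125}$

Begin with the known integral
$$J(a) = \int_{-\infty}^{\infty} - 3 e^{- a u^{2}} \, du = - \frac{3 \sqrt{\pi}}{\sqrt{a}}.$$

Differentiating under the integral sign brings down a factor of $(-u^2)$:
$$\frac{dJ}{da} = \int_{-\infty}^{\infty} 3 u^{2} e^{- a u^{2}} \, du = \frac{3 \sqrt{\pi}}{2 a^{\frac{3}{2}}}.$$

Repeating twice in total — each differentiation brings down another $(-u^2)$ — gives
$$\frac{d^{2}J}{da^{2}} = \int_{-\infty}^{\infty} - 3 u^{4} e^{- a u^{2}} \, du = - \frac{9 \sqrt{\pi}}{4 a^{\frac{5}{2}}},$$
and the integrand here is exactly the target integrand, so $I = - \frac{9 \sqrt{\pi}}{4 a^{\frac{5}{2}}}$.

Setting $a = \frac{5}{2}$:
$$I = - \frac{9 \sqrt{10} \sqrt{\pi}}{125}.$$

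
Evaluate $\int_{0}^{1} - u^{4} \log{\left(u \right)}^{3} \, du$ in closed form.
$\frac{6}{625}$

Begin with the known integral
$$J(a) = \int_{0}^{1} - u^{a} \, du = - \frac{1}{a + 1}.$$

Differentiating under the integral sign brings down a factor of $\ln u$:
$$\frac{dJ}{da} = \int_{0}^{1} - u^{a} \log{\left(u \right)} \, du = \frac{1}{\left(a + 1\right)^{2}}.$$

Repeating $3$ times in total — each differentiation brings down another $\ln u$ — gives
$$\frac{d^{3}J}{da^{3}} = \int_{0}^{1} - u^{a} \log{\left(u \right)}^{3} \, du = \frac{6}{\left(a + 1\right)^{4}},$$
and the integrand here is exactly the target integrand, so $I = \frac{6}{\left(a + 1\right)^{4}}$.

Setting $a = 4$:
$$I = \frac{6}{625}.$$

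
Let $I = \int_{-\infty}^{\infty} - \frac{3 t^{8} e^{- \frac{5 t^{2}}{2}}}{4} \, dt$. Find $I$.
$- \frac{63 \sqrt{10} \sqrt{\pi}}{2500}$

Consider the simpler parametrised integral
$$J(a) = \int_{-\infty}^{\infty} - \frac{3 e^{- a t^{2}}}{4} \, dt = - \frac{3 \sqrt{\pi}}{4 \sqrt{a}}.$$

Differentiating under the integral sign brings down a factor of $(-t^2)$:
$$\frac{dJ}{da} = \int_{-\infty}^{\infty} \frac{3 t^{2} e^{- a t^{2}}}{4} \, dt = \frac{3 \sqrt{\pi}}{8 a^{\frac{3}{2}}}.$$

Repeating $4$ times in total — each differentiation brings down another $(-t^2)$ — gives
$$\frac{d^{4}J}{da^{4}} = \int_{-\infty}^{\infty} - \frac{3 t^{8} e^{- a t^{2}}}{4} \, dt = - \frac{315 \sqrt{\pi}}{64 a^{\frac{9}{2}}},$$
and the integrand here is exactly the target integrand, so $I = - \frac{315 \sqrt{\pi}}{64 a^{\frac{9}{2}}}$.

Setting $a = \frac{5}{2}$:
$$I = - \frac{63 \sqrt{10} \sqrt{\pi}}{2500}.$$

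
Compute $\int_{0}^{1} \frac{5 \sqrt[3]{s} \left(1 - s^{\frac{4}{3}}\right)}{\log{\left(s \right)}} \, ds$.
$- \log{\left(32 \right)}$

Replace the exponent $\frac{1}{3}$ by a parameter $a$: let $I(a) = \int_{0}^{1} \frac{5 \left(- s^{\frac{5}{3}} + s^{a}\right)}{\log{\left(s \right)}} \, ds$.

Since $\dfrac{\partial}{\partial a}\,s^{a} = s^{a} \ln s$, the $\ln s$ in the denominator cancels and
$$\frac{dI}{da} = \int_{0}^{1} 5 s^{a} \, ds = 5 \left[\frac{s^{a+1}}{a+1}\right]_0^1 = \frac{5}{a + 1}.$$

Integrating with respect to $a$ gives $I(a) = \log{\left(\frac{243 \left(a + 1\right)^{5}}{32768} \right)} + C$.

At $a = \frac{5}{3}$ the integrand is identically $0$, so $I(\frac{5}{3}) = 0$. The closed form gives $0$, hence $C = 0$.

Setting $a = \frac{1}{3}$:
$$I = - \log{\left(32 \right)}.$$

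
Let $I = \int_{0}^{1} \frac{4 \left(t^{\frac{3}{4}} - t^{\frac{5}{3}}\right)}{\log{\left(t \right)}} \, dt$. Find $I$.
$- \log{\left(\frac{1048576}{194481} \right)}$

Replace the exponent $\frac{5}{3}$ by a parameter $a$: let $I(a) = \int_{0}^{1} \frac{4 \left(t^{\frac{3}{4}} - t^{a}\right)}{\log{\left(t \right)}} \, dt$.

Since $\dfrac{\partial}{\partial a}\,t^{a} = t^{a} \ln t$, the $\ln t$ in the denominator cancels and
$$\frac{dI}{da} = \int_{0}^{1} -4 t^{a} \, dt = -4 \left[\frac{t^{a+1}}{a+1}\right]_0^1 = - \frac{4}{a + 1}.$$

Integrating with respect to $a$ gives $I(a) = - \log{\left(\frac{256 \left(a + 1\right)^{4}}{2401} \right)} + C$.

At $a = \frac{3}{4}$ the integrand is identically $0$, so $I(\frac{3}{4}) = 0$. The closed form gives $0$, hence $C = 0$.

Setting $a = \frac{5}{3}$:
$$I = - \log{\left(\frac{1048576}{194481} \right)}.$$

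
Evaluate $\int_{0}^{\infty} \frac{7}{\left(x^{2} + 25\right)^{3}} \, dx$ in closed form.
$\frac{21 \pi}{50000}$

Begin with the known result
$$J(a) = \int_{0}^{\infty} \frac{7}{a^{2} + x^{2}} \, dx = \frac{7 \pi}{2 a}.$$

Differentiating under the integral sign with respect to $a$,
$$\frac{dJ}{da} = \int_{0}^{\infty} - \frac{14 a}{\left(a^{2} + x^{2}\right)^{2}} \, dx = - \frac{7 \pi}{2 a^{2}},$$
so $\int_{0}^{\infty} \frac{7}{\left(a^{2} + x^{2}\right)^{2}} \, dx = \frac{7 \pi}{4 a^{3}}$.

Repeating — each differentiation of $1/(x^2+a^2)^j$ produces $-2ja/(x^2+a^2)^{j+1}$ — and dividing through by $-2ja$ at each step yields, after $2$ differentiations in total,
$$\int_{0}^{\infty} \frac{7}{\left(a^{2} + x^{2}\right)^{3}} \, dx = \frac{21 \pi}{16 a^{5}}.$$

Setting $a = 5$:
$$I = \frac{21 \pi}{50000}.$$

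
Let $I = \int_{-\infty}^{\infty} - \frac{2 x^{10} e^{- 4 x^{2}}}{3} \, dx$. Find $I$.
$- \frac{315 \sqrt{\pi}}{32768}$

Consider the simpler parametrised integral
$$J(a) = \int_{-\infty}^{\infty} - \frac{2 e^{- a x^{2}}}{3} \, dx = - \frac{2 \sqrt{\pi}}{3 \sqrt{a}}.$$

Differentiating under the integral sign brings down a factor of $(-x^2)$:
$$\frac{dJ}{da} = \int_{-\infty}^{\infty} \frac{2 x^{2} e^{- a x^{2}}}{3} \, dx = \frac{\sqrt{\pi}}{3 a^{\frac{3}{2}}}.$$

Repeating $5$ times in total — each differentiation brings down another $(-x^2)$ — gives
$$\frac{d^{5}J}{da^{5}} = \int_{-\infty}^{\infty} \frac{2 x^{10} e^{- a x^{2}}}{3} \, dx = \frac{315 \sqrt{\pi}}{16 a^{\frac{11}{2}}},$$
and the integrand here is $(-1)^{5}$ times the target integrand, so $I = (-1)^{5}\,\frac{d^{5}J}{da^{5}} = - \frac{315 \sqrt{\pi}}{16 a^{\frac{11}{2}}}$.

Setting $a = 4$:
$$I = - \frac{315 \sqrt{\pi}}{32768}.$$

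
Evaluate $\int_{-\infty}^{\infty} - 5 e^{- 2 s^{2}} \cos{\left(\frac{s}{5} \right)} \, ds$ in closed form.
$- \frac{5 \sqrt{2} \sqrt{\pi}}{2 e^{\frac{1}{200}}}$

Let $b$ denote the cosine frequency and define $I(b) = \int_{-\infty}^{\infty} - 5 e^{- 2 s^{2}} \cos{\left(b s \right)} \, ds$.

Differentiating under the integral sign,
$$I'(b) = \int_{-\infty}^{\infty} 5 s e^{- 2 s^{2}} \sin{\left(b s \right)} \, ds.$$

Integrate $\int_{-\infty}^{\infty} s \sin(b s)\, e^{- 2 s^{2}}\, ds$ by parts with $u = \sin(b s)$ and $dv = s\, e^{- 2 s^{2}}\, ds$, giving $v = - \frac{e^{- 2 s^{2}}}{4}$. The boundary term vanishes and
$$\int_{-\infty}^{\infty} s \sin(b s)\, e^{- 2 s^{2}}\, ds = \frac{b}{4} \int_{-\infty}^{\infty} \cos(b s)\, e^{- 2 s^{2}}\, ds,$$
so $I'(b) = - \frac{b}{4}\, I(b)$.

This is a separable first-order ODE; solving with the initial condition $I(0) = \int_{-\infty}^{\infty} - 5 e^{- 2 s^{2}}\,ds = - \frac{5 \sqrt{2} \sqrt{\pi}}{2}$ gives
$$I(b) = - \frac{5 \sqrt{2} \sqrt{\pi} e^{- \frac{b^{2}}{8}}}{2}.$$

Setting $b = \frac{1}{5}$:
$$I = - \frac{5 \sqrt{2} \sqrt{\pi}}{2 e^{\frac{1}{200}}}.$$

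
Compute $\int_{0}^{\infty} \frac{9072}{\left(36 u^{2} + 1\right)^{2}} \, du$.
$378 \pi$

Start from the standard arctangent integral
$$J(a) = \int_{0}^{\infty} \frac{7}{a^{2} + u^{2}} \, du = \frac{7 \pi}{2 a}.$$

Differentiating under the integral sign with respect to $a$,
$$\frac{dJ}{da} = \int_{0}^{\infty} - \frac{14 a}{\left(a^{2} + u^{2}\right)^{2}} \, du = - \frac{7 \pi}{2 a^{2}},$$
so $\int_{0}^{\infty} \frac{7}{\left(a^{2} + u^{2}\right)^{2}} \, du = \frac{7 \pi}{4 a^{3}}$.

Setting $a = \frac{1}{6}$:
$$I = 378 \pi.$$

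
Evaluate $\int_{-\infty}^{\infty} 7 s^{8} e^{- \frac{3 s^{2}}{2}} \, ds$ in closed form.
$\frac{245 \sqrt{6} \sqrt{\pi}}{81}$

Start from the elementary integral
$$J(a) = \int_{-\infty}^{\infty} 7 e^{- a s^{2}} \, ds = \frac{7 \sqrt{\pi}}{\sqrt{a}}.$$

Differentiating under the integral sign brings down a factor of $(-s^2)$:
$$\frac{dJ}{da} = \int_{-\infty}^{\infty} - 7 s^{2} e^{- a s^{2}} \, ds = - \frac{7 \sqrt{\pi}}{2 a^{\frac{3}{2}}}.$$

Repeating $4$ times in total — each differentiation brings down another $(-s^2)$ — gives
$$\frac{d^{4}J}{da^{4}} = \int_{-\infty}^{\infty} 7 s^{8} e^{- a s^{2}} \, ds = \frac{735 \sqrt{\pi}}{16 a^{\frac{9}{2}}},$$
and the integrand here is exactly the target integrand, so $I = \frac{735 \sqrt{\pi}}{16 a^{\frac{9}{2}}}$.

Setting $a = \frac{3}{2}$:
$$I = \frac{245 \sqrt{6} \sqrt{\pi}}{81}.$$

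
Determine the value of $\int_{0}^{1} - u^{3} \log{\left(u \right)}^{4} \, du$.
$- \frac{3}{128}$

Begin with the known integral
$$J(a) = \int_{0}^{1} - u^{a} \, du = - \frac{1}{a + 1}.$$

Differentiating under the integral sign brings down a factor of $\ln u$:
$$\frac{dJ}{da} = \int_{0}^{1} - u^{a} \log{\left(u \right)} \, du = \frac{1}{\left(a + 1\right)^{2}}.$$

Repeating $4$ times in total — each differentiation brings down another $\ln u$ — gives
$$\frac{d^{4}J}{da^{4}} = \int_{0}^{1} - u^{a} \log{\left(u \right)}^{4} \, du = - \frac{24}{\left(a + 1\right)^{5}},$$
and the integrand here is exactly the target integrand, so $I = - \frac{24}{\left(a + 1\right)^{5}}$.

Setting $a = 3$:
$$I = - \frac{3}{128}.$$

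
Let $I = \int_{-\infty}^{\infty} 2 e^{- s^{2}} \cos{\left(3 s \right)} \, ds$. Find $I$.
$\frac{2 \sqrt{\pi}}{e^{\frac{9}{4}}}$

Treat the cosine frequency as a parameter and define $I(b) = \int_{-\infty}^{\infty} 2 e^{- s^{2}} \cos{\left(b s \right)} \, ds$.

Differentiating under the integral sign,
$$I'(b) = \int_{-\infty}^{\infty} - 2 s e^{- s^{2}} \sin{\left(b s \right)} \, ds.$$

Integrate $\int_{-\infty}^{\infty} s \sin(b s)\, e^{- s^{2}}\, ds$ by parts with $u = \sin(b s)$ and $dv = s\, e^{- s^{2}}\, ds$, giving $v = - \frac{e^{- s^{2}}}{2}$. The boundary term vanishes and
$$\int_{-\infty}^{\infty} s \sin(b s)\, e^{- s^{2}}\, ds = \frac{b}{2} \int_{-\infty}^{\infty} \cos(b s)\, e^{- s^{2}}\, ds,$$
so $I'(b) = - \frac{b}{2}\, I(b)$.

This is a separable first-order ODE; solving with the initial condition $I(0) = \int_{-\infty}^{\infty} 2 e^{- s^{2}}\,ds = 2 \sqrt{\pi}$ gives
$$I(b) = 2 \sqrt{\pi} e^{- \frac{b^{2}}{4}}.$$

Setting $b = 3$:
$$I = \frac{2 \sqrt{\pi}}{e^{\frac{9}{4}}}.$$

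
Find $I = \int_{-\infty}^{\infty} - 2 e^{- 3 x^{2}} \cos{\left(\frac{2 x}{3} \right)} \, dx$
$- \frac{2 \sqrt{3} \sqrt{\pi}}{3 e^{\frac{1}{27}}}$

Treat the cosine frequency as a parameter and define $I(b) = \int_{-\infty}^{\infty} - 2 e^{- 3 x^{2}} \cos{\left(b x \right)} \, dx$.

Differentiating under the integral sign,
$$I'(b) = \int_{-\infty}^{\infty} 2 x e^{- 3 x^{2}} \sin{\left(b x \right)} \, dx.$$

Integrate $\int_{-\infty}^{\infty} x \sin(b x)\, e^{- 3 x^{2}}\, dx$ by parts with $u = \sin(b x)$ and $dv = x\, e^{- 3 x^{2}}\, dx$, giving $v = - \frac{e^{- 3 x^{2}}}{6}$. The boundary term vanishes and
$$\int_{-\infty}^{\infty} x \sin(b x)\, e^{- 3 x^{2}}\, dx = \frac{b}{6} \int_{-\infty}^{\infty} \cos(b x)\, e^{- 3 x^{2}}\, dx,$$
so $I'(b) = - \frac{b}{6}\, I(b)$.

This is a separable first-order ODE; solving with the initial condition $I(0) = \int_{-\infty}^{\infty} - 2 e^{- 3 x^{2}}\,dx = - \frac{2 \sqrt{3} \sqrt{\pi}}{3}$ gives
$$I(b) = - \frac{2 \sqrt{3} \sqrt{\pi} e^{- \frac{b^{2}}{12}}}{3}.$$

Setting $b = \frac{2}{3}$:
$$I = - \frac{2 \sqrt{3} \sqrt{\pi}}{3 e^{\frac{1}{27}}}.$$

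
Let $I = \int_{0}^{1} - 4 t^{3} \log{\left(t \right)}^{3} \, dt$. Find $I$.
$\frac{3}{32}$

Start from the elementary integral
$$J(a) = \int_{0}^{1} - 4 t^{a} \, dt = - \frac{4}{a + 1}.$$

Differentiating under the integral sign brings down a factor of $\ln t$:
$$\frac{dJ}{da} = \int_{0}^{1} - 4 t^{a} \log{\left(t \right)} \, dt = \frac{4}{\left(a + 1\right)^{2}}.$$

Repeating $3$ times in total — each differentiation brings down another $\ln t$ — gives
$$\frac{d^{3}J}{da^{3}} = \int_{0}^{1} - 4 t^{a} \log{\left(t \right)}^{3} \, dt = \frac{24}{\left(a + 1\right)^{4}},$$
and the integrand here is exactly the target integrand, so $I = \frac{24}{\left(a + 1\right)^{4}}$.

Setting $a = 3$:
$$I = \frac{3}{32}.$$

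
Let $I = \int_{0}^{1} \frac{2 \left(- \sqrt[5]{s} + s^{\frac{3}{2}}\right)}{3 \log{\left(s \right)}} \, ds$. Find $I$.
$\log{\left(\frac{5 \sqrt[3]{60}}{12} \right)}$

Introduce a parameter $a$ in the exponent: let $I(a) = \int_{0}^{1} \frac{2 \left(s^{\frac{3}{2}} - s^{a}\right)}{3 \log{\left(s \right)}} \, ds$.

Since $\dfrac{\partial}{\partial a}\,s^{a} = s^{a} \ln s$, the $\ln s$ in the denominator cancels and
$$\frac{dI}{da} = \int_{0}^{1} - \frac{2}{3} s^{a} \, ds = - \frac{2}{3} \left[\frac{s^{a+1}}{a+1}\right]_0^1 = - \frac{2}{3 a + 3}.$$

Integrating with respect to $a$ gives $I(a) = - \frac{2 \log{\left(a + 1 \right)}}{3} - \frac{2 \log{\left(2 \right)}}{3} + \frac{2 \log{\left(5 \right)}}{3} + C$.

At $a = \frac{3}{2}$ the integrand is identically $0$, so $I(\frac{3}{2}) = 0$. The closed form gives $0$, hence $C = 0$.

Setting $a = \frac{1}{5}$:
$$I = \log{\left(\frac{5 \sqrt[3]{60}}{12} \right)}.$$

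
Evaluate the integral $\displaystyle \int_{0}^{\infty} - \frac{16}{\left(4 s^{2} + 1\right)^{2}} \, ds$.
$- 2 \pi$

Begin with the known result
$$J(a) = \int_{0}^{\infty} - \frac{1}{a^{2} + s^{2}} \, ds = - \frac{\pi}{2 a}.$$

Differentiating under the integral sign with respect to $a$,
$$\frac{dJ}{da} = \int_{0}^{\infty} \frac{2 a}{\left(a^{2} + s^{2}\right)^{2}} \, ds = \frac{\pi}{2 a^{2}},$$
so $\int_{0}^{\infty} - \frac{1}{\left(a^{2} + s^{2}\right)^{2}} \, ds = - \frac{\pi}{4 a^{3}}$.

Setting $a = \frac{1}{2}$:
$$I = - 2 \pi.$$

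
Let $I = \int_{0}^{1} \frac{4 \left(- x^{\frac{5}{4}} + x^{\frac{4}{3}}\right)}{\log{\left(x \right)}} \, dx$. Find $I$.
$\log{\left(\frac{614656}{531441} \right)}$

Replace the exponent $\frac{4}{3}$ by a parameter $a$: let $I(a) = \int_{0}^{1} \frac{4 \left(- x^{\frac{5}{4}} + x^{a}\right)}{\log{\left(x \right)}} \, dx$.

Since $\dfrac{\partial}{\partial a}\,x^{a} = x^{a} \ln x$, the $\ln x$ in the denominator cancels and
$$\frac{dI}{da} = \int_{0}^{1} 4 x^{a} \, dx = 4 \left[\frac{x^{a+1}}{a+1}\right]_0^1 = \frac{4}{a + 1}.$$

Integrating with respect to $a$ gives $I(a) = \log{\left(\frac{256 \left(a + 1\right)^{4}}{6561} \right)} + C$.

At $a = \frac{5}{4}$ the integrand is identically $0$, so $I(\frac{5}{4}) = 0$. The closed form gives $0$, hence $C = 0$.

Setting $a = \frac{4}{3}$:
$$I = \log{\left(\frac{614656}{531441} \right)}.$$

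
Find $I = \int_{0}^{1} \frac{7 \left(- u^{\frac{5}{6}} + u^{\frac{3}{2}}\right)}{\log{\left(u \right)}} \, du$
$\log{\left(\frac{170859375}{19487171} \right)}$

Replace the exponent $\frac{3}{2}$ by a parameter $a$: let $I(a) = \int_{0}^{1} \frac{7 \left(- u^{\frac{5}{6}} + u^{a}\right)}{\log{\left(u \right)}} \, du$.

Since $\dfrac{\partial}{\partial a}\,u^{a} = u^{a} \ln u$, the $\ln u$ in the denominator cancels and
$$\frac{dI}{da} = \int_{0}^{1} 7 u^{a} \, du = 7 \left[\frac{u^{a+1}}{a+1}\right]_0^1 = \frac{7}{a + 1}.$$

Integrating with respect to $a$ gives $I(a) = \log{\left(\frac{279936 \left(a + 1\right)^{7}}{19487171} \right)} + C$.

At $a = \frac{5}{6}$ the integrand is identically $0$, so $I(\frac{5}{6}) = 0$. The closed form gives $0$, hence $C = 0$.

Setting $a = \frac{3}{2}$:
$$I = \log{\left(\frac{170859375}{19487171} \right)}.$$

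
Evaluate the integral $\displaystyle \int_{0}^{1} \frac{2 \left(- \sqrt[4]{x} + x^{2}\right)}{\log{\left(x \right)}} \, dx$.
$\log{\left(\frac{144}{25} \right)}$

Replace the exponent $2$ by a parameter $a$: let $I(a) = \int_{0}^{1} \frac{2 \left(- \sqrt[4]{x} + x^{a}\right)}{\log{\left(x \right)}} \, dx$.

Since $\dfrac{\partial}{\partial a}\,x^{a} = x^{a} \ln x$, the $\ln x$ in the denominator cancels and
$$\frac{dI}{da} = \int_{0}^{1} 2 x^{a} \, dx = 2 \left[\frac{x^{a+1}}{a+1}\right]_0^1 = \frac{2}{a + 1}.$$

Integrating with respect to $a$ gives $I(a) = \log{\left(\frac{16 \left(a + 1\right)^{2}}{25} \right)} + C$.

At $a = \frac{1}{4}$ the integrand is identically $0$, so $I(\frac{1}{4}) = 0$. The closed form gives $0$, hence $C = 0$.

Setting $a = 2$:
$$I = \log{\left(\frac{144}{25} \right)}.$$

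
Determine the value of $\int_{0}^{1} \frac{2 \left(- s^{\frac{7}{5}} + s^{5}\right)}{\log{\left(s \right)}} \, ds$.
$\log{\left(\frac{25}{4} \right)}$

Consider the one-parameter family: let $I(a) = \int_{0}^{1} \frac{2 \left(- s^{\frac{7}{5}} + s^{a}\right)}{\log{\left(s \right)}} \, ds$.

Since $\dfrac{\partial}{\partial a}\,s^{a} = s^{a} \ln s$, the $\ln s$ in the denominator cancels and
$$\frac{dI}{da} = \int_{0}^{1} 2 s^{a} \, ds = 2 \left[\frac{s^{a+1}}{a+1}\right]_0^1 = \frac{2}{a + 1}.$$

Integrating with respect to $a$ gives $I(a) = \log{\left(\frac{25 \left(a + 1\right)^{2}}{144} \right)} + C$.

At $a = \frac{7}{5}$ the integrand is identically $0$, so $I(\frac{7}{5}) = 0$. The closed form gives $0$, hence $C = 0$.

Setting $a = 5$:
$$I = \log{\left(\frac{25}{4} \right)}.$$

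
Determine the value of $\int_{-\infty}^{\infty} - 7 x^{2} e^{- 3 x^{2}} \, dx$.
$- \frac{7 \sqrt{3} \sqrt{\pi}}{18}$

Start from the elementary integral
$$J(a) = \int_{-\infty}^{\infty} - 7 e^{- a x^{2}} \, dx = - \frac{7 \sqrt{\pi}}{\sqrt{a}}.$$

Differentiating under the integral sign brings down a factor of $(-x^2)$:
$$\frac{dJ}{da} = \int_{-\infty}^{\infty} 7 x^{2} e^{- a x^{2}} \, dx = \frac{7 \sqrt{\pi}}{2 a^{\frac{3}{2}}}.$$

The integral on the left is $-I$, so $I = - \frac{7 \sqrt{\pi}}{2 a^{\frac{3}{2}}}$.

Setting $a = 3$:
$$I = - \frac{7 \sqrt{3} \sqrt{\pi}}{18}.$$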